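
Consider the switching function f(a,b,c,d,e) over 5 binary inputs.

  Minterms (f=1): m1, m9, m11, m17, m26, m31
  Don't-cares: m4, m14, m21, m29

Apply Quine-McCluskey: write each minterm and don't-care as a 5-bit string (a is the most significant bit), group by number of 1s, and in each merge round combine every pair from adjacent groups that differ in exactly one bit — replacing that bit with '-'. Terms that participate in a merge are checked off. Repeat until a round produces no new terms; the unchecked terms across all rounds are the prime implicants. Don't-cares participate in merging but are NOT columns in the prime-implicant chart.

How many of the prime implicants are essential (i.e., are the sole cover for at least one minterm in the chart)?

[col 0] 00001*, 00100, 01001*, 01011*, 01110, 10001*, 10101*, 11010, 11101*, 11111*
[col 1] -0001, 0-001, 010-1, 1-101, 10-01, 111-1
Prime implicants: -0001, 0-001, 00100, 010-1, 01110, 1-101, 10-01, 11010, 111-1
PI chart (minterm → PIs covering it):
  1 | -0001,0-001
  9 | 0-001,010-1
  11 | 010-1  (sole → essential)
  17 | -0001,10-01
  26 | 11010  (sole → essential)
  31 | 111-1  (sole → essential)
Essential prime implicants: 010-1, 11010, 111-1

3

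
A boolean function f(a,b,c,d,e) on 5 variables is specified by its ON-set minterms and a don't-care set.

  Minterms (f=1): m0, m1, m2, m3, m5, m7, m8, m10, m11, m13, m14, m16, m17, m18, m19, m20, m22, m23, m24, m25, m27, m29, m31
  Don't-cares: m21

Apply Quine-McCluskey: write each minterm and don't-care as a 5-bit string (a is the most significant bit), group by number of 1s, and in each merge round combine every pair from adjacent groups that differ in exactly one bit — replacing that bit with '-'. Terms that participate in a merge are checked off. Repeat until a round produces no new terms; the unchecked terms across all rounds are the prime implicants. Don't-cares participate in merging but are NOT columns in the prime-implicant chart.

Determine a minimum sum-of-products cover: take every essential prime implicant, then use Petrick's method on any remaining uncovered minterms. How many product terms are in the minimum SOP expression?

7

[col 0] 00000*, 00001*, 00010*, 00011*, 00101*, 00111*, 01000*, 01010*, 01011*, 01101*, 01110*, 10000*, 10001*, 10010*, 10011*, 10100*, 10101*, 10110*, 10111*, 11000*, 11001*, 11011*, 11101*, 11111*
[col 1] -0000*, -0001*, -0010*, -0011*, -0101*, -0111*, -1000*, -1011*, -1101*, 0-000*, 0-010*, 0-011*, 0-101*, 00-01*, 00-11*, 000-0*, 000-1*, 0000-*, 0001-*, 001-1*, 01-10, 010-0*, 0101-*, 1-000*, 1-001*, 1-011*, 1-101*, 1-111*, 10-00*, 10-01*, 10-10*, 10-11*, 100-0*, 100-1*, 1000-*, 1001-*, 101-0*, 101-1*, 1010-*, 1011-*, 11-01*, 11-11*, 110-1*, 1100-*, 111-1*
[col 2] --000, --011, --101, -0-01*, -0-11*, -00-0*, -00-1*, -000-*, -001-*, -01-1*, 0-0-0, 0-01-, 00--1*, 000--*, 1--01*, 1--11*, 1-0-1*, 1-00-, 1-1-1*, 10--0*, 10--1*, 10-0-*, 10-1-*, 100--*, 101--*, 11--1*
[col 3] -0--1, -00--, 1---1, 10---
Prime implicants: --000, --011, --101, -0--1, -00--, 0-0-0, 0-01-, 01-10, 1---1, 1-00-, 10---
PI chart (minterm → PIs covering it):
  0 | --000,-00--,0-0-0
  1 | -0--1,-00--
  2 | -00--,0-0-0,0-01-
  3 | --011,-0--1,-00--,0-01-
  5 | --101,-0--1
  7 | -0--1  (sole → essential)
  8 | --000,0-0-0
  10 | 0-0-0,0-01-,01-10
  11 | --011,0-01-
  13 | --101  (sole → essential)
  14 | 01-10  (sole → essential)
  16 | --000,-00--,1-00-,10---
  17 | -0--1,-00--,1---1,1-00-,10---
  18 | -00--,10---
  19 | --011,-0--1,-00--,1---1,10---
  20 | 10---  (sole → essential)
  22 | 10---  (sole → essential)
  23 | -0--1,1---1,10---
  24 | --000,1-00-
  25 | 1---1,1-00-
  27 | --011,1---1
  29 | --101,1---1
  31 | 1---1  (sole → essential)
Essential prime implicants: --101, -0--1, 01-10, 1---1, 10---
Petrick residual → --000, 0-01-
Minimum SOP uses 7 PIs: c'd'e' + cd'e + b'e + a'c'd + a'bde' + ae + ab'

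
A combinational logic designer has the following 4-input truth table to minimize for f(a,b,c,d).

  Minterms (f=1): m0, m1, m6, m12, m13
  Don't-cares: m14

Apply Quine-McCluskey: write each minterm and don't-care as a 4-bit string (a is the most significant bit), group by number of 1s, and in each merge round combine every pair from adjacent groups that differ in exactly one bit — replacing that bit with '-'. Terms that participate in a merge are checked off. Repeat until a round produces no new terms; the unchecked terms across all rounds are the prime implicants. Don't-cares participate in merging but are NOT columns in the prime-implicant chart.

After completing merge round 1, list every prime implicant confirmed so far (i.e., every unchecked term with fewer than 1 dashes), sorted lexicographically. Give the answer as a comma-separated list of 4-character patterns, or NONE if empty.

NONE

Round 0: 0000✓ 0001✓ 0110✓ 1100✓ 1101✓ 1110✓
Round 1: -110 000- 11-0 110-
PIs = {-110, 000-, 11-0, 110-}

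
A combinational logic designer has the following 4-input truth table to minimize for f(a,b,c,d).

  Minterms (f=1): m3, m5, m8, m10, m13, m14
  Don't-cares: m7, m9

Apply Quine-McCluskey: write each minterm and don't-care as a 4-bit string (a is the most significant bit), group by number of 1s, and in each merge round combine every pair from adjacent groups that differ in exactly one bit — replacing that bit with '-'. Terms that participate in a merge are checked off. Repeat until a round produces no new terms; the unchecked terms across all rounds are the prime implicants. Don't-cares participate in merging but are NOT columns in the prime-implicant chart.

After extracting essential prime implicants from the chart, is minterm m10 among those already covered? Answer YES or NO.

size-2^0 implicants → 0011(✓)  0101(✓)  0111(✓)  1000(✓)  1001(✓)  1010(✓)  1101(✓)  1110(✓)
size-2^1 implicants → -101  0-11  01-1  1-01  1-10  10-0  100-
Unchecked terms (primes): -101, 0-11, 01-1, 1-01, 1-10, 10-0, 100-
Minterm coverage:
  m3 ⊆ 0-11 [E]
  m5 ⊆ -101,01-1
  m8 ⊆ 10-0,100-
  m10 ⊆ 1-10,10-0
  m13 ⊆ -101,1-01
  m14 ⊆ 1-10 [E]
E = {0-11, 1-10}

YES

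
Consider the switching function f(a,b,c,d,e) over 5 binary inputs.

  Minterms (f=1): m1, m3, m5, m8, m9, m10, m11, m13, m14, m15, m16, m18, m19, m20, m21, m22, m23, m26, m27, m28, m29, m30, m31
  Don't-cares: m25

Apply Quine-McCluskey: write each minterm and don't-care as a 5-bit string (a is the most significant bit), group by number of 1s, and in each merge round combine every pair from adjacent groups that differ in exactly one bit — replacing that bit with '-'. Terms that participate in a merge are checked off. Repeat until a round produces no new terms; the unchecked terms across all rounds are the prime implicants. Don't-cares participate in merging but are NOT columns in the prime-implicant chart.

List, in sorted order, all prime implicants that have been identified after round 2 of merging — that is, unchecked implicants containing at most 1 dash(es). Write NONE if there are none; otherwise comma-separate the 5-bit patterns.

NONE

[col 0] 00001*, 00011*, 00101*, 01000*, 01001*, 01010*, 01011*, 01101*, 01110*, 01111*, 10000*, 10010*, 10011*, 10100*, 10101*, 10110*, 10111*, 11001*, 11010*, 11011*, 11100*, 11101*, 11110*, 11111*
[col 1] -0011*, -0101*, -1001*, -1010*, -1011*, -1101*, -1110*, -1111*, 0-001*, 0-011*, 0-101*, 00-01*, 000-1*, 01-01*, 01-10*, 01-11*, 010-0*, 010-1*, 0100-*, 0101-*, 011-1*, 0111-*, 1-010*, 1-011*, 1-100*, 1-101*, 1-110*, 1-111*, 10-00*, 10-10*, 10-11*, 100-0*, 1001-*, 101-0*, 101-1*, 1010-*, 1011-*, 11-01*, 11-10*, 11-11*, 110-1*, 1101-*, 111-0*, 111-1*, 1110-*, 1111-*
[col 2] --011, --101, -1-01*, -1-10*, -1-11*, -10-1*, -101-*, -11-1*, -111-*, 0--01, 0-0-1, 01--1*, 01-1-*, 010--, 1--10*, 1--11*, 1-01-*, 1-1-0*, 1-1-1*, 1-10-*, 1-11-*, 10--0, 10-1-*, 101--*, 11--1*, 11-1-*, 111--*
[col 3] -1--1, -1-1-, 1--1-, 1-1--
Prime implicants: --011, --101, -1--1, -1-1-, 0--01, 0-0-1, 010--, 1--1-, 1-1--, 10--0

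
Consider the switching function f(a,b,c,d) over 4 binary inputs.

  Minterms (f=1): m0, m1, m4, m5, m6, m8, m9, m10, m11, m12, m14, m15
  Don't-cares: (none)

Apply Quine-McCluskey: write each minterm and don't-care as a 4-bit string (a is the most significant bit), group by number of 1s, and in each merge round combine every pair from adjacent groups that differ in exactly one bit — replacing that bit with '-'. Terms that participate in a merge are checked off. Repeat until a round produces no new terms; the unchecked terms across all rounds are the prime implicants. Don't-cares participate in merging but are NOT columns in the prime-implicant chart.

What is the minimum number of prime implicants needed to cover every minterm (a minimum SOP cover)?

4

Round 0: 0000✓ 0001✓ 0100✓ 0101✓ 0110✓ 1000✓ 1001✓ 1010✓ 1011✓ 1100✓ 1110✓ 1111✓
Round 1: -000✓ -001✓ -100✓ -110✓ 0-00✓ 0-01✓ 000-✓ 01-0✓ 010-✓ 1-00✓ 1-10✓ 1-11✓ 10-0✓ 10-1✓ 100-✓ 101-✓ 11-0✓ 111-✓
Round 2: --00 -00- -1-0 0-0- 1--0 1-1- 10--
PIs = {--00, -00-, -1-0, 0-0-, 1--0, 1-1-, 10--}
Coverage chart:
  m0: --00,-00-,0-0-
  m1: -00-,0-0-
  m4: --00,-1-0,0-0-
  m5: 0-0- ←essential
  m6: -1-0 ←essential
  m8: --00,-00-,1--0,10--
  m9: -00-,10--
  m10: 1--0,1-1-,10--
  m11: 1-1-,10--
  m12: --00,-1-0,1--0
  m14: -1-0,1--0,1-1-
  m15: 1-1- ←essential
Essential: -1-0, 0-0-, 1-1-
Petrick residual → -00-
Min cover (4 terms): b'c' + bd' + a'c' + ac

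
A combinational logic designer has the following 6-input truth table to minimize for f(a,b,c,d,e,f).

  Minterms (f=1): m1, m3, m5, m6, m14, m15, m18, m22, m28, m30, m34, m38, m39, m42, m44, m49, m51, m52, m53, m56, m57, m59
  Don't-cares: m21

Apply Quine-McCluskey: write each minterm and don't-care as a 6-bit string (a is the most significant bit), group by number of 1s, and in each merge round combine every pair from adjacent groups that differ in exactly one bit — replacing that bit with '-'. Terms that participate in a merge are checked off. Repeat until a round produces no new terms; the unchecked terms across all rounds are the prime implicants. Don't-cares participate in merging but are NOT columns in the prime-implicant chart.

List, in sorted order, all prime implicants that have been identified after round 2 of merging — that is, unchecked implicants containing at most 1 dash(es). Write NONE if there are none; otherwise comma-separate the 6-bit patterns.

Round 0: 000001✓ 000011✓ 000101✓ 000110✓ 001110✓ 001111✓ 010010✓ 010101✓ 010110✓ 011100✓ 011110✓ 100010✓ 100110✓ 100111✓ 101010✓ 101100 110001✓ 110011✓ 110100✓ 110101✓ 111000✓ 111001✓ 111011✓
Round 1: -00110 -10101 0-0101 0-0110✓ 0-1110✓ 00-110✓ 000-01 0000-1 00111- 01-110✓ 010-10 0111-0 10-010 100-10 10011- 11-001✓ 11-011✓ 110-01 1100-1✓ 11010- 1110-1✓ 11100-
Round 2: 0--110 11-0-1
PIs = {-00110, -10101, 0--110, 0-0101, 000-01, 0000-1, 00111-, 010-10, 0111-0, 10-010, 100-10, 10011-, 101100, 11-0-1, 110-01, 11010-, 11100-}

-00110, -10101, 0-0101, 000-01, 0000-1, 00111-, 010-10, 0111-0, 10-010, 100-10, 10011-, 101100, 110-01, 11010-, 11100-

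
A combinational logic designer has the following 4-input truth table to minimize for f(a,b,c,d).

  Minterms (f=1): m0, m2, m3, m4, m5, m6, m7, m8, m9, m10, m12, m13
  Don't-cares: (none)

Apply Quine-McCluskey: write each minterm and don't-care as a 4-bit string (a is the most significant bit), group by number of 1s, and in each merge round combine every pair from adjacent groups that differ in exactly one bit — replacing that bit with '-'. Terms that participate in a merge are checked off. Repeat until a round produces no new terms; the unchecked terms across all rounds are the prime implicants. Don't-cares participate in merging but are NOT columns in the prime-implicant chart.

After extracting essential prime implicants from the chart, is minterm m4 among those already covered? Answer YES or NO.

[col 0] 0000*, 0010*, 0011*, 0100*, 0101*, 0110*, 0111*, 1000*, 1001*, 1010*, 1100*, 1101*
[col 1] -000*, -010*, -100*, -101*, 0-00*, 0-10*, 0-11*, 00-0*, 001-*, 01-0*, 01-1*, 010-*, 011-*, 1-00*, 1-01*, 10-0*, 100-*, 110-*
[col 2] --00, -0-0, -10-, 0--0, 0-1-, 01--, 1-0-
Prime implicants: --00, -0-0, -10-, 0--0, 0-1-, 01--, 1-0-
PI chart (minterm → PIs covering it):
  0 | --00,-0-0,0--0
  2 | -0-0,0--0,0-1-
  3 | 0-1-  (sole → essential)
  4 | --00,-10-,0--0,01--
  5 | -10-,01--
  6 | 0--0,0-1-,01--
  7 | 0-1-,01--
  8 | --00,-0-0,1-0-
  9 | 1-0-  (sole → essential)
  10 | -0-0  (sole → essential)
  12 | --00,-10-,1-0-
  13 | -10-,1-0-
Essential prime implicants: -0-0, 0-1-, 1-0-

NO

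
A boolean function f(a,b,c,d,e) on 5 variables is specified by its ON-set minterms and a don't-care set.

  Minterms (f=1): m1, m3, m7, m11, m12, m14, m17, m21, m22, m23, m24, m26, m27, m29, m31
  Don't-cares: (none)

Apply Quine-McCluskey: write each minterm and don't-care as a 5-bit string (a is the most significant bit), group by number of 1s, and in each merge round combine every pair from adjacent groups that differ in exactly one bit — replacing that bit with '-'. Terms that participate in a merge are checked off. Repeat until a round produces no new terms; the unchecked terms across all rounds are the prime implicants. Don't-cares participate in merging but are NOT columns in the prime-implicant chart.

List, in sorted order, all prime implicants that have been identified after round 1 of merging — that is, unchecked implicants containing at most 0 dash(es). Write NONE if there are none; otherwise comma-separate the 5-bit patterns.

NONE

[col 0] 00001*, 00011*, 00111*, 01011*, 01100*, 01110*, 10001*, 10101*, 10110*, 10111*, 11000*, 11010*, 11011*, 11101*, 11111*
[col 1] -0001, -0111, -1011, 0-011, 00-11, 000-1, 011-0, 1-101*, 1-111*, 10-01, 101-1*, 1011-, 11-11, 110-0, 1101-, 111-1*
[col 2] 1-1-1
Prime implicants: -0001, -0111, -1011, 0-011, 00-11, 000-1, 011-0, 1-1-1, 10-01, 1011-, 11-11, 110-0, 1101-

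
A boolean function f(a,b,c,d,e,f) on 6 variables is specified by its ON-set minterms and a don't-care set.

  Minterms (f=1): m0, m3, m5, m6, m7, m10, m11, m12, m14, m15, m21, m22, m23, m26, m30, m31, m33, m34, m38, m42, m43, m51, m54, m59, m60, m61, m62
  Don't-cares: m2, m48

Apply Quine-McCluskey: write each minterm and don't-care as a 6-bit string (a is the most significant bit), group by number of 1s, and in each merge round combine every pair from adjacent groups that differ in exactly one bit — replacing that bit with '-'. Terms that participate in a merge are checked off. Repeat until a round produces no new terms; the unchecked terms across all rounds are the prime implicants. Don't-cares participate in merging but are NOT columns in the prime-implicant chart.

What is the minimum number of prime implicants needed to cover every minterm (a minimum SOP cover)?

size-2^0 implicants → 000000(✓)  000010(✓)  000011(✓)  000101(✓)  000110(✓)  000111(✓)  001010(✓)  001011(✓)  001100(✓)  001110(✓)  001111(✓)  010101(✓)  010110(✓)  010111(✓)  011010(✓)  011110(✓)  011111(✓)  100001  100010(✓)  100110(✓)  101010(✓)  101011(✓)  110000  110011(✓)  110110(✓)  111011(✓)  111100(✓)  111101(✓)  111110(✓)
size-2^1 implicants → -00010(✓)  -00110(✓)  -01010(✓)  -01011(✓)  -10110(✓)  -11110(✓)  0-0101(✓)  0-0110(✓)  0-0111(✓)  0-1010(✓)  0-1110(✓)  0-1111(✓)  00-010(✓)  00-011(✓)  00-110(✓)  00-111(✓)  000-10(✓)  000-11(✓)  0000-0  00001-(✓)  0001-1(✓)  00011-(✓)  001-10(✓)  001-11(✓)  00101-(✓)  0011-0  00111-(✓)  01-110(✓)  01-111(✓)  0101-1(✓)  01011-(✓)  011-10(✓)  01111-(✓)  1-0110(✓)  1-1011  10-010(✓)  100-10(✓)  10101-(✓)  11-011  11-110(✓)  1111-0  11110-
size-2^2 implicants → --0110  -0-010  -00-10  -0101-  -1-110  0--110(✓)  0--111(✓)  0-01-1  0-011-(✓)  0-1-10  0-111-(✓)  00--10(✓)  00--11(✓)  00-01-(✓)  00-11-(✓)  000-1-(✓)  001-1-(✓)  01-11-(✓)
size-2^3 implicants → 0--11-  00--1-
Unchecked terms (primes): --0110, -0-010, -00-10, -0101-, -1-110, 0--11-, 0-01-1, 0-1-10, 00--1-, 0000-0, 0011-0, 1-1011, 100001, 11-011, 110000, 1111-0, 11110-
Minterm coverage:
  m0 ⊆ 0000-0 [E]
  m3 ⊆ 00--1- [E]
  m5 ⊆ 0-01-1 [E]
  m6 ⊆ --0110,-00-10,0--11-,00--1-
  m7 ⊆ 0--11-,0-01-1,00--1-
  m10 ⊆ -0-010,-0101-,0-1-10,00--1-
  m11 ⊆ -0101-,00--1-
  m12 ⊆ 0011-0 [E]
  m14 ⊆ 0--11-,0-1-10,00--1-,0011-0
  m15 ⊆ 0--11-,00--1-
  m21 ⊆ 0-01-1 [E]
  m22 ⊆ --0110,-1-110,0--11-
  m23 ⊆ 0--11-,0-01-1
  m26 ⊆ 0-1-10 [E]
  m30 ⊆ -1-110,0--11-,0-1-10
  m31 ⊆ 0--11- [E]
  m33 ⊆ 100001 [E]
  m34 ⊆ -0-010,-00-10
  m38 ⊆ --0110,-00-10
  m42 ⊆ -0-010,-0101-
  m43 ⊆ -0101-,1-1011
  m51 ⊆ 11-011 [E]
  m54 ⊆ --0110,-1-110
  m59 ⊆ 1-1011,11-011
  m60 ⊆ 1111-0,11110-
  m61 ⊆ 11110- [E]
  m62 ⊆ -1-110,1111-0
E = {0--11-, 0-01-1, 0-1-10, 00--1-, 0000-0, 0011-0, 100001, 11-011, 11110-}
Petrick residual → -00-10, -0101-, -1-110
Cover = b'c'ef' + b'cd'e + bdef' + a'de + a'c'df + a'cef' + a'b'e + a'b'c'd'f' + a'b'cdf' + ab'c'd'e'f + abd'ef + abcde'  |cover|=12

12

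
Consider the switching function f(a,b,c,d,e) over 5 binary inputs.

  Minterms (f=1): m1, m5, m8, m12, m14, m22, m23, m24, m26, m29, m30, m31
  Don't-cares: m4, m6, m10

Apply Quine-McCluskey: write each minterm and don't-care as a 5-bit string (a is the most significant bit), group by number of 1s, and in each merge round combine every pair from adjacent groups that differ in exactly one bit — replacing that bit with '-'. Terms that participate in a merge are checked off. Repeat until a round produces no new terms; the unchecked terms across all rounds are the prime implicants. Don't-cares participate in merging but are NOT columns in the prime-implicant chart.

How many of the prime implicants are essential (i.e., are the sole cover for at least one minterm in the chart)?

Round 0: 00001✓ 00100✓ 00101✓ 00110✓ 01000✓ 01010✓ 01100✓ 01110✓ 10110✓ 10111✓ 11000✓ 11010✓ 11101✓ 11110✓ 11111✓
Round 1: -0110✓ -1000✓ -1010✓ -1110✓ 0-100✓ 0-110✓ 00-01 001-0✓ 0010- 01-00✓ 01-10✓ 010-0✓ 011-0✓ 1-110✓ 1-111✓ 1011-✓ 11-10✓ 110-0✓ 111-1 1111-✓
Round 2: --110 -1-10 -10-0 0-1-0 01--0 1-11-
PIs = {--110, -1-10, -10-0, 0-1-0, 00-01, 0010-, 01--0, 1-11-, 111-1}
Coverage chart:
  m1: 00-01 ←essential
  m5: 00-01,0010-
  m8: -10-0,01--0
  m12: 0-1-0,01--0
  m14: --110,-1-10,0-1-0,01--0
  m22: --110,1-11-
  m23: 1-11- ←essential
  m24: -10-0 ←essential
  m26: -1-10,-10-0
  m29: 111-1 ←essential
  m30: --110,-1-10,1-11-
  m31: 1-11-,111-1
Essential: -10-0, 00-01, 1-11-, 111-1

4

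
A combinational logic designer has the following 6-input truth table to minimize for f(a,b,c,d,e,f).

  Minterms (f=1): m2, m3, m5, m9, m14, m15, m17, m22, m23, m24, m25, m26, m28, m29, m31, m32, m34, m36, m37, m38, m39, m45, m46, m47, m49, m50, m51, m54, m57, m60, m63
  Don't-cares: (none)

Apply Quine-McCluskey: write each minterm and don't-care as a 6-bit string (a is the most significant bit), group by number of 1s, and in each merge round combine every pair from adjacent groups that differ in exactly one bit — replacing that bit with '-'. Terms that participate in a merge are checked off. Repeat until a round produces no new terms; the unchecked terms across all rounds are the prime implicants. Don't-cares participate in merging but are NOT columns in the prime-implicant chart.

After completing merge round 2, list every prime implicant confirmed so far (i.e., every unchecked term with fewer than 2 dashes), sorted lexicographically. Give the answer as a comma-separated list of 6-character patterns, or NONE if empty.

[col 0] 000010*, 000011*, 000101*, 001001*, 001110*, 001111*, 010001*, 010110*, 010111*, 011000*, 011001*, 011010*, 011100*, 011101*, 011111*, 100000*, 100010*, 100100*, 100101*, 100110*, 100111*, 101101*, 101110*, 101111*, 110001*, 110010*, 110011*, 110110*, 111001*, 111100*, 111111*
[col 1] -00010, -00101, -01110*, -01111*, -10001*, -10110, -11001*, -11100, -11111*, 0-1001, 0-1111*, 00001-, 00111-*, 01-001*, 01-111, 01011-, 011-00*, 011-01*, 0110-0, 01100-*, 0111-1, 01110-*, 1-0010*, 1-0110*, 1-1111*, 10-101*, 10-110*, 10-111*, 100-00*, 100-10*, 1000-0*, 1001-0*, 1001-1*, 10010-*, 10011-*, 1011-1*, 10111-*, 11-001*, 110-10*, 1100-1, 11001-
[col 2] --1111, -0111-, -1-001, 011-0-, 1-0-10, 10-1-1, 10-11-, 100--0, 1001--
Prime implicants: --1111, -00010, -00101, -0111-, -1-001, -10110, -11100, 0-1001, 00001-, 01-111, 01011-, 011-0-, 0110-0, 0111-1, 1-0-10, 10-1-1, 10-11-, 100--0, 1001--, 1100-1, 11001-

-00010, -00101, -10110, -11100, 0-1001, 00001-, 01-111, 01011-, 0110-0, 0111-1, 1100-1, 11001-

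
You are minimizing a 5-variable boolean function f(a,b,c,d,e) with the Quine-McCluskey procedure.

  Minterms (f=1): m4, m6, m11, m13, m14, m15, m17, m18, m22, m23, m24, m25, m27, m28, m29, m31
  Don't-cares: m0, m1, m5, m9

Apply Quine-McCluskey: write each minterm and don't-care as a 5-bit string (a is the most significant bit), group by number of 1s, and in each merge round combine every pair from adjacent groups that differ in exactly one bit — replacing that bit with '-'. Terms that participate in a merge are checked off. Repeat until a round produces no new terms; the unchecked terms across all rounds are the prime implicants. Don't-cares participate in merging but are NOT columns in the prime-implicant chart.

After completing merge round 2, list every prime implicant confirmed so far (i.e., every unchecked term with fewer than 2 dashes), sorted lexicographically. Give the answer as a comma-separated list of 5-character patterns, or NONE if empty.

size-2^0 implicants → 00000(✓)  00001(✓)  00100(✓)  00101(✓)  00110(✓)  01001(✓)  01011(✓)  01101(✓)  01110(✓)  01111(✓)  10001(✓)  10010(✓)  10110(✓)  10111(✓)  11000(✓)  11001(✓)  11011(✓)  11100(✓)  11101(✓)  11111(✓)
size-2^1 implicants → -0001(✓)  -0110  -1001(✓)  -1011(✓)  -1101(✓)  -1111(✓)  0-001(✓)  0-101(✓)  0-110  00-00(✓)  00-01(✓)  0000-(✓)  001-0  0010-(✓)  01-01(✓)  01-11(✓)  010-1(✓)  011-1(✓)  0111-  1-001(✓)  1-111  10-10  1011-  11-00(✓)  11-01(✓)  11-11(✓)  110-1(✓)  1100-(✓)  111-1(✓)  1110-(✓)
size-2^2 implicants → --001  -1-01(✓)  -1-11(✓)  -10-1(✓)  -11-1(✓)  0--01  00-0-  01--1(✓)  11--1(✓)  11-0-
size-2^3 implicants → -1--1
Unchecked terms (primes): --001, -0110, -1--1, 0--01, 0-110, 00-0-, 001-0, 0111-, 1-111, 10-10, 1011-, 11-0-

-0110, 0-110, 001-0, 0111-, 1-111, 10-10, 1011-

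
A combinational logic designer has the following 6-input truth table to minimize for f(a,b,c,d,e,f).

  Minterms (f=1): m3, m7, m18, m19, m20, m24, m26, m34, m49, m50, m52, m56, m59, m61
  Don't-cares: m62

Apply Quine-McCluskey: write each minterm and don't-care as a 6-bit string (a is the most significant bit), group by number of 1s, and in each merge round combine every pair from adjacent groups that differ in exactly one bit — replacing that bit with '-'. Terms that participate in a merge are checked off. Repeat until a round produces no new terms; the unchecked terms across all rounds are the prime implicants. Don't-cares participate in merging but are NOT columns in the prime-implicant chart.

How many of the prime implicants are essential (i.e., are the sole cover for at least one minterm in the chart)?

7

[col 0] 000011*, 000111*, 010010*, 010011*, 010100*, 011000*, 011010*, 100010*, 110001, 110010*, 110100*, 111000*, 111011, 111101, 111110
[col 1] -10010, -10100, -11000, 0-0011, 000-11, 01-010, 01001-, 0110-0, 1-0010
Prime implicants: -10010, -10100, -11000, 0-0011, 000-11, 01-010, 01001-, 0110-0, 1-0010, 110001, 111011, 111101, 111110
PI chart (minterm → PIs covering it):
  3 | 0-0011,000-11
  7 | 000-11  (sole → essential)
  18 | -10010,01-010,01001-
  19 | 0-0011,01001-
  20 | -10100  (sole → essential)
  24 | -11000,0110-0
  26 | 01-010,0110-0
  34 | 1-0010  (sole → essential)
  49 | 110001  (sole → essential)
  50 | -10010,1-0010
  52 | -10100  (sole → essential)
  56 | -11000  (sole → essential)
  59 | 111011  (sole → essential)
  61 | 111101  (sole → essential)
Essential prime implicants: -10100, -11000, 000-11, 1-0010, 110001, 111011, 111101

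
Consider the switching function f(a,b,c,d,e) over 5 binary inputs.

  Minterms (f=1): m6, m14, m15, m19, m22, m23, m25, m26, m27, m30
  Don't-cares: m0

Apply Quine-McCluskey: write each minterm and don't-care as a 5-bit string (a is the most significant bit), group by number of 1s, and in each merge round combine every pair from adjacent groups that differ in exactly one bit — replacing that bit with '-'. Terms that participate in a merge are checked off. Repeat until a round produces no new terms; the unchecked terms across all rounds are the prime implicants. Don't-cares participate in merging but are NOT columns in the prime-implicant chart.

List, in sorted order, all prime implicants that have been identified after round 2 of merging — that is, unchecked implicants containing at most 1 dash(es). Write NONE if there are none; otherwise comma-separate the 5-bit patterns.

00000, 0111-, 1-011, 10-11, 1011-, 11-10, 110-1, 1101-

size-2^0 implicants → 00000  00110(✓)  01110(✓)  01111(✓)  10011(✓)  10110(✓)  10111(✓)  11001(✓)  11010(✓)  11011(✓)  11110(✓)
size-2^1 implicants → -0110(✓)  -1110(✓)  0-110(✓)  0111-  1-011  1-110(✓)  10-11  1011-  11-10  110-1  1101-
size-2^2 implicants → --110
Unchecked terms (primes): --110, 00000, 0111-, 1-011, 10-11, 1011-, 11-10, 110-1, 1101-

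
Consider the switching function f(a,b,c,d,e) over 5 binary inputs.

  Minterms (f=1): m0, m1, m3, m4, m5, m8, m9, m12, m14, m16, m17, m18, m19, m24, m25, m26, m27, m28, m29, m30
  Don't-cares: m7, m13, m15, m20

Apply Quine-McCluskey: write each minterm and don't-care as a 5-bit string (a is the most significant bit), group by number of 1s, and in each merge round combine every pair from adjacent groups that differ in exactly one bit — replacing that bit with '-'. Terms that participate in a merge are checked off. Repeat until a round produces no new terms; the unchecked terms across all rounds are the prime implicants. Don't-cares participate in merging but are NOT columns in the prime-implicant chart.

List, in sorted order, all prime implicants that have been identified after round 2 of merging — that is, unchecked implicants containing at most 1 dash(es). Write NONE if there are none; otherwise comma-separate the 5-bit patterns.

Round 0: 00000✓ 00001✓ 00011✓ 00100✓ 00101✓ 00111✓ 01000✓ 01001✓ 01100✓ 01101✓ 01110✓ 01111✓ 10000✓ 10001✓ 10010✓ 10011✓ 10100✓ 11000✓ 11001✓ 11010✓ 11011✓ 11100✓ 11101✓ 11110✓
Round 1: -0000✓ -0001✓ -0011✓ -0100✓ -1000✓ -1001✓ -1100✓ -1101✓ -1110✓ 0-000✓ 0-001✓ 0-100✓ 0-101✓ 0-111✓ 00-00✓ 00-01✓ 00-11✓ 000-1✓ 0000-✓ 001-1✓ 0010-✓ 01-00✓ 01-01✓ 0100-✓ 011-0✓ 011-1✓ 0110-✓ 0111-✓ 1-000✓ 1-001✓ 1-010✓ 1-011✓ 1-100✓ 10-00✓ 100-0✓ 100-1✓ 1000-✓ 1001-✓ 11-00✓ 11-01✓ 11-10✓ 110-0✓ 110-1✓ 1100-✓ 1101-✓ 111-0✓ 1110-✓
Round 2: --000✓ --001✓ --100✓ -0-00✓ -00-1 -000-✓ -1-00✓ -1-01✓ -100-✓ -11-0 -110-✓ 0--00✓ 0--01✓ 0-00-✓ 0-1-1 0-10-✓ 00--1 00-0-✓ 01-0-✓ 011-- 1--00✓ 1-0-0✓ 1-0-1✓ 1-00-✓ 1-01-✓ 100--✓ 11--0 11-0-✓ 110--✓
Round 3: ---00 --00- -1-0- 0--0- 1-0--
PIs = {---00, --00-, -00-1, -1-0-, -11-0, 0--0-, 0-1-1, 00--1, 011--, 1-0--, 11--0}

NONE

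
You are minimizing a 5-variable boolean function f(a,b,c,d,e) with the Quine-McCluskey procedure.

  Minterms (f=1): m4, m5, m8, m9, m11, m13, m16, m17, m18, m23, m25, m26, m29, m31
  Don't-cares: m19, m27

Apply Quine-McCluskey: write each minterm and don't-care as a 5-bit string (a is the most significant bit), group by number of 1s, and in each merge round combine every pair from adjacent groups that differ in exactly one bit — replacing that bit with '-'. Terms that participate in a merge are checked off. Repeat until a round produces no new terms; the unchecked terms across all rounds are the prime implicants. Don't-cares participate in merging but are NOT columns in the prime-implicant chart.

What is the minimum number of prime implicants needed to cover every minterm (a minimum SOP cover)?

7

Round 0: 00100✓ 00101✓ 01000✓ 01001✓ 01011✓ 01101✓ 10000✓ 10001✓ 10010✓ 10011✓ 10111✓ 11001✓ 11010✓ 11011✓ 11101✓ 11111✓
Round 1: -1001✓ -1011✓ -1101✓ 0-101 0010- 01-01✓ 010-1✓ 0100- 1-001✓ 1-010✓ 1-011✓ 1-111✓ 10-11✓ 100-0✓ 100-1✓ 1000-✓ 1001-✓ 11-01✓ 11-11✓ 110-1✓ 1101-✓ 111-1✓
Round 2: -1-01 -10-1 1--11 1-0-1 1-01- 100-- 11--1
PIs = {-1-01, -10-1, 0-101, 0010-, 0100-, 1--11, 1-0-1, 1-01-, 100--, 11--1}
Coverage chart:
  m4: 0010- ←essential
  m5: 0-101,0010-
  m8: 0100- ←essential
  m9: -1-01,-10-1,0100-
  m11: -10-1 ←essential
  m13: -1-01,0-101
  m16: 100-- ←essential
  m17: 1-0-1,100--
  m18: 1-01-,100--
  m23: 1--11 ←essential
  m25: -1-01,-10-1,1-0-1,11--1
  m26: 1-01- ←essential
  m29: -1-01,11--1
  m31: 1--11,11--1
Essential: -10-1, 0010-, 0100-, 1--11, 1-01-, 100--
Petrick residual → -1-01
Min cover (7 terms): bd'e + bc'e + a'b'cd' + a'bc'd' + ade + ac'd + ab'c'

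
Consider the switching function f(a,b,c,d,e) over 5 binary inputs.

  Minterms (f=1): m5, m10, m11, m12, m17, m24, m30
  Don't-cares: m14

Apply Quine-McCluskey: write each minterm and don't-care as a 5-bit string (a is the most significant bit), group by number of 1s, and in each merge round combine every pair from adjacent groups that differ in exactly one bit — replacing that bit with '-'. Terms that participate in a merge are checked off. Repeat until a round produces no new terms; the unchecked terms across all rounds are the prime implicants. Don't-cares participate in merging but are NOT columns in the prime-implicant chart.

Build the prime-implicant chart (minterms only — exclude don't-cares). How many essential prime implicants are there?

size-2^0 implicants → 00101  01010(✓)  01011(✓)  01100(✓)  01110(✓)  10001  11000  11110(✓)
size-2^1 implicants → -1110  01-10  0101-  011-0
Unchecked terms (primes): -1110, 00101, 01-10, 0101-, 011-0, 10001, 11000
Minterm coverage:
  m5 ⊆ 00101 [E]
  m10 ⊆ 01-10,0101-
  m11 ⊆ 0101- [E]
  m12 ⊆ 011-0 [E]
  m17 ⊆ 10001 [E]
  m24 ⊆ 11000 [E]
  m30 ⊆ -1110 [E]
E = {-1110, 00101, 0101-, 011-0, 10001, 11000}

6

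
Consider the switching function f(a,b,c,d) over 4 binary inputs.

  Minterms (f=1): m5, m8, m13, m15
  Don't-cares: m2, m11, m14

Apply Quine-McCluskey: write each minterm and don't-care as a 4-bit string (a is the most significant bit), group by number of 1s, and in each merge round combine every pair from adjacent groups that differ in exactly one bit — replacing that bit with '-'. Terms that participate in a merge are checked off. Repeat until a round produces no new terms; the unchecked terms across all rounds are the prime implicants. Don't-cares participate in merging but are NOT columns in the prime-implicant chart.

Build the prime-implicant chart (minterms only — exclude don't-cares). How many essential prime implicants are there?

size-2^0 implicants → 0010  0101(✓)  1000  1011(✓)  1101(✓)  1110(✓)  1111(✓)
size-2^1 implicants → -101  1-11  11-1  111-
Unchecked terms (primes): -101, 0010, 1-11, 1000, 11-1, 111-
Minterm coverage:
  m5 ⊆ -101 [E]
  m8 ⊆ 1000 [E]
  m13 ⊆ -101,11-1
  m15 ⊆ 1-11,11-1,111-
E = {-101, 1000}

2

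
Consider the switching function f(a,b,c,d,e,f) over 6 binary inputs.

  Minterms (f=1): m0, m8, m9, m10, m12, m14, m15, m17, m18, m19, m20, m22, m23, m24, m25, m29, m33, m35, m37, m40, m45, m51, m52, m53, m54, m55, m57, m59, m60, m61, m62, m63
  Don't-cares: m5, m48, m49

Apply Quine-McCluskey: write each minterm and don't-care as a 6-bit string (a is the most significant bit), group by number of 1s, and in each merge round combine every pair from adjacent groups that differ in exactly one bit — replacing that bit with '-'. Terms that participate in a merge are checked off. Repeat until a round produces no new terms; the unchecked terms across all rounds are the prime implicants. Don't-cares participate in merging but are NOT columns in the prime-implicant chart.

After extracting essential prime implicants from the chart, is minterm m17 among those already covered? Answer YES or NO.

[col 0] 000000*, 000101*, 001000*, 001001*, 001010*, 001100*, 001110*, 001111*, 010001*, 010010*, 010011*, 010100*, 010110*, 010111*, 011000*, 011001*, 011101*, 100001*, 100011*, 100101*, 101000*, 101101*, 110000*, 110001*, 110011*, 110100*, 110101*, 110110*, 110111*, 111001*, 111011*, 111100*, 111101*, 111110*, 111111*
[col 1] -00101, -01000, -10001*, -10011*, -10100*, -10110*, -10111*, -11001*, -11101*, 0-1000*, 0-1001*, 00-000, 001-00*, 001-10*, 0010-0*, 00100-*, 0011-0*, 00111-, 01-001*, 010-10*, 010-11*, 0100-1*, 01001-*, 0101-0*, 01011-*, 011-01*, 01100-*, 1-0001*, 1-0011*, 1-0101*, 1-1101*, 10-101*, 100-01*, 1000-1*, 11-001*, 11-011*, 11-100*, 11-101*, 11-110*, 11-111*, 110-00*, 110-01*, 110-11*, 1100-1*, 11000-*, 1101-0*, 1101-1*, 11010-*, 11011-*, 111-01*, 111-11*, 1110-1*, 1111-0*, 1111-1*, 11110-*, 11111-*
[col 2] -1-001, -10-11, -100-1, -101-0, -1011-, -11-01, 0-100-, 001--0, 010-1-, 1--101, 1-0-01, 1-00-1, 11--01*, 11--11*, 11-0-1*, 11-1-0*, 11-1-1*, 11-10-*, 11-11-*, 110--1*, 110-0-, 1101--*, 111--1*, 1111--*
[col 3] 11---1, 11-1--
Prime implicants: -00101, -01000, -1-001, -10-11, -100-1, -101-0, -1011-, -11-01, 0-100-, 00-000, 001--0, 00111-, 010-1-, 1--101, 1-0-01, 1-00-1, 11---1, 11-1--, 110-0-
PI chart (minterm → PIs covering it):
  0 | 00-000  (sole → essential)
  8 | -01000,0-100-,00-000,001--0
  9 | 0-100-  (sole → essential)
  10 | 001--0  (sole → essential)
  12 | 001--0  (sole → essential)
  14 | 001--0,00111-
  15 | 00111-  (sole → essential)
  17 | -1-001,-100-1
  18 | 010-1-  (sole → essential)
  19 | -10-11,-100-1,010-1-
  20 | -101-0  (sole → essential)
  22 | -101-0,-1011-,010-1-
  23 | -10-11,-1011-,010-1-
  24 | 0-100-  (sole → essential)
  25 | -1-001,-11-01,0-100-
  29 | -11-01  (sole → essential)
  33 | 1-0-01,1-00-1
  35 | 1-00-1  (sole → essential)
  37 | -00101,1--101,1-0-01
  40 | -01000  (sole → essential)
  45 | 1--101  (sole → essential)
  51 | -10-11,-100-1,1-00-1,11---1
  52 | -101-0,11-1--,110-0-
  53 | 1--101,1-0-01,11---1,11-1--,110-0-
  54 | -101-0,-1011-,11-1--
  55 | -10-11,-1011-,11---1,11-1--
  57 | -1-001,-11-01,11---1
  59 | 11---1  (sole → essential)
  60 | 11-1--  (sole → essential)
  61 | -11-01,1--101,11---1,11-1--
  62 | 11-1--  (sole → essential)
  63 | 11---1,11-1--
Essential prime implicants: -01000, -101-0, -11-01, 0-100-, 00-000, 001--0, 00111-, 010-1-, 1--101, 1-00-1, 11---1, 11-1--

NO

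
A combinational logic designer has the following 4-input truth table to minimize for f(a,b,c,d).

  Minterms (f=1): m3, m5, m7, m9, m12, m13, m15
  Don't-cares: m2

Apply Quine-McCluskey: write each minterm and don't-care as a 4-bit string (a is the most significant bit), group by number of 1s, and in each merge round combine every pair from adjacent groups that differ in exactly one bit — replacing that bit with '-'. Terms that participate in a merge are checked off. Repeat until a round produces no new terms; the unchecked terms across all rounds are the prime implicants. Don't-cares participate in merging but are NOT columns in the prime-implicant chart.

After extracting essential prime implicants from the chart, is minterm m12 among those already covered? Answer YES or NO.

Round 0: 0010✓ 0011✓ 0101✓ 0111✓ 1001✓ 1100✓ 1101✓ 1111✓
Round 1: -101✓ -111✓ 0-11 001- 01-1✓ 1-01 11-1✓ 110-
Round 2: -1-1
PIs = {-1-1, 0-11, 001-, 1-01, 110-}
Coverage chart:
  m3: 0-11,001-
  m5: -1-1 ←essential
  m7: -1-1,0-11
  m9: 1-01 ←essential
  m12: 110- ←essential
  m13: -1-1,1-01,110-
  m15: -1-1 ←essential
Essential: -1-1, 1-01, 110-

YES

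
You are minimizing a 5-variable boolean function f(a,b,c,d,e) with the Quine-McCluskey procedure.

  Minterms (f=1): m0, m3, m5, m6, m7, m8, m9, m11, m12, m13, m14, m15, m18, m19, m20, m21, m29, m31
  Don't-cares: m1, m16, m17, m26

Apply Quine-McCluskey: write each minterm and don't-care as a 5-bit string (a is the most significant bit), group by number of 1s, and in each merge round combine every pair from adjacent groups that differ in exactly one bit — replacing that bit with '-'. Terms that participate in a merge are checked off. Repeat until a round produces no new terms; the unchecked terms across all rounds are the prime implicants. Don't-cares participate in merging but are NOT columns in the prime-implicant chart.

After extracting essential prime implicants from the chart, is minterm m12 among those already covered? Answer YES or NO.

[col 0] 00000*, 00001*, 00011*, 00101*, 00110*, 00111*, 01000*, 01001*, 01011*, 01100*, 01101*, 01110*, 01111*, 10000*, 10001*, 10010*, 10011*, 10100*, 10101*, 11010*, 11101*, 11111*
[col 1] -0000*, -0001*, -0011*, -0101*, -1101*, -1111*, 0-000*, 0-001*, 0-011*, 0-101*, 0-110*, 0-111*, 00-01*, 00-11*, 000-1*, 0000-*, 001-1*, 0011-*, 01-00*, 01-01*, 01-11*, 010-1*, 0100-*, 011-0*, 011-1*, 0110-*, 0111-*, 1-010, 1-101*, 10-00*, 10-01*, 100-0*, 100-1*, 1000-*, 1001-*, 1010-*, 111-1*
[col 2] --101, -0-01, -00-1, -000-, -11-1, 0--01*, 0--11*, 0-0-1*, 0-00-, 0-1-1*, 0-11-, 00--1*, 01--1*, 01-0-, 011--, 10-0-, 100--
[col 3] 0---1
Prime implicants: --101, -0-01, -00-1, -000-, -11-1, 0---1, 0-00-, 0-11-, 01-0-, 011--, 1-010, 10-0-, 100--
PI chart (minterm → PIs covering it):
  0 | -000-,0-00-
  3 | -00-1,0---1
  5 | --101,-0-01,0---1
  6 | 0-11-  (sole → essential)
  7 | 0---1,0-11-
  8 | 0-00-,01-0-
  9 | 0---1,0-00-,01-0-
  11 | 0---1  (sole → essential)
  12 | 01-0-,011--
  13 | --101,-11-1,0---1,01-0-,011--
  14 | 0-11-,011--
  15 | -11-1,0---1,0-11-,011--
  18 | 1-010,100--
  19 | -00-1,100--
  20 | 10-0-  (sole → essential)
  21 | --101,-0-01,10-0-
  29 | --101,-11-1
  31 | -11-1  (sole → essential)
Essential prime implicants: -11-1, 0---1, 0-11-, 10-0-

NO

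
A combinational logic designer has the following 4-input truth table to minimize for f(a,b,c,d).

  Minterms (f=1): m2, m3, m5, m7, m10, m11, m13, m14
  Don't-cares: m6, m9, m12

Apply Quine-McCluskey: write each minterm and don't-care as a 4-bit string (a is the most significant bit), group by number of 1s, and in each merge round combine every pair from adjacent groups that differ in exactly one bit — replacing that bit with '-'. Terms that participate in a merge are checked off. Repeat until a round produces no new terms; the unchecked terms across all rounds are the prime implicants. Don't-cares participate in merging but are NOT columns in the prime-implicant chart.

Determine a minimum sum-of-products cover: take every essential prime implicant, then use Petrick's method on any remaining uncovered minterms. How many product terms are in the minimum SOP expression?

4

size-2^0 implicants → 0010(✓)  0011(✓)  0101(✓)  0110(✓)  0111(✓)  1001(✓)  1010(✓)  1011(✓)  1100(✓)  1101(✓)  1110(✓)
size-2^1 implicants → -010(✓)  -011(✓)  -101  -110(✓)  0-10(✓)  0-11(✓)  001-(✓)  01-1  011-(✓)  1-01  1-10(✓)  10-1  101-(✓)  11-0  110-
size-2^2 implicants → --10  -01-  0-1-
Unchecked terms (primes): --10, -01-, -101, 0-1-, 01-1, 1-01, 10-1, 11-0, 110-
Minterm coverage:
  m2 ⊆ --10,-01-,0-1-
  m3 ⊆ -01-,0-1-
  m5 ⊆ -101,01-1
  m7 ⊆ 0-1-,01-1
  m10 ⊆ --10,-01-
  m11 ⊆ -01-,10-1
  m13 ⊆ -101,1-01,110-
  m14 ⊆ --10,11-0
(no essential prime implicants)
Petrick residual → --10, -01-, -101, 0-1-
Cover = cd' + b'c + bc'd + a'c  |cover|=4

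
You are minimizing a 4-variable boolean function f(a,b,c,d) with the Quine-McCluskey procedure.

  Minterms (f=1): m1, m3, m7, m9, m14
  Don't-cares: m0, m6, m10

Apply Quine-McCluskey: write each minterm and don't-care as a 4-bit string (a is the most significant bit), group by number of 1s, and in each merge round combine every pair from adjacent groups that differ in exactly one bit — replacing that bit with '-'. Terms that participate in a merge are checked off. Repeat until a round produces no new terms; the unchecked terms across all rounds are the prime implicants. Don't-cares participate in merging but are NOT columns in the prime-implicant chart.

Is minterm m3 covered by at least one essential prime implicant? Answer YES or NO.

NO

Round 0: 0000✓ 0001✓ 0011✓ 0110✓ 0111✓ 1001✓ 1010✓ 1110✓
Round 1: -001 -110 0-11 00-1 000- 011- 1-10
PIs = {-001, -110, 0-11, 00-1, 000-, 011-, 1-10}
Coverage chart:
  m1: -001,00-1,000-
  m3: 0-11,00-1
  m7: 0-11,011-
  m9: -001 ←essential
  m14: -110,1-10
Essential: -001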